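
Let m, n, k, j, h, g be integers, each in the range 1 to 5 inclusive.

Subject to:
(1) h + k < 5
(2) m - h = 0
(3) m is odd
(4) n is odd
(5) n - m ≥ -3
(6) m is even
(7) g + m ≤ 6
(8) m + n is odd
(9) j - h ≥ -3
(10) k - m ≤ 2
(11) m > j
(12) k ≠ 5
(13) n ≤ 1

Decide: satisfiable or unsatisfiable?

Constraint 3 makes m odd and constraint 4 makes n odd, so m + n must be even. Constraint 8 says m + n is odd — contradiction.

Unsatisfiable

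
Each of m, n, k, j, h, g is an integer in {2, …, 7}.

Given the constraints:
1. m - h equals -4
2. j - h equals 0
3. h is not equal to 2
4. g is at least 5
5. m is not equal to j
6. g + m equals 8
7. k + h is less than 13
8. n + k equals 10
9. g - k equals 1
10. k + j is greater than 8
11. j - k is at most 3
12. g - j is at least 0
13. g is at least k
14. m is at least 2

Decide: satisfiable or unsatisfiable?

Setting (m, n, k, j, h, g) = (2, 5, 5, 6, 6, 6) satisfies everything: constraint 1: m - h = -4; constraint 2: j - h = 0, and the others follow.

Satisfiable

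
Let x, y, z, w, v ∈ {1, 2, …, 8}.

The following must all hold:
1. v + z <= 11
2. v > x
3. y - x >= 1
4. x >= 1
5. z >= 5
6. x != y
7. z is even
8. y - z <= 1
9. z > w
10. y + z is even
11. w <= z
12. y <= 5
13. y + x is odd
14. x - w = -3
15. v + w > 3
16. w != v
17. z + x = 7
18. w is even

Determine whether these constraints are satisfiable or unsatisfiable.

Satisfiable

Setting (x, y, z, w, v) = (1, 4, 6, 4, 2) satisfies everything: constraint 1: v + z = 8; constraint 3: y - x = 3; constraint 8: y - z = -2, and the others follow.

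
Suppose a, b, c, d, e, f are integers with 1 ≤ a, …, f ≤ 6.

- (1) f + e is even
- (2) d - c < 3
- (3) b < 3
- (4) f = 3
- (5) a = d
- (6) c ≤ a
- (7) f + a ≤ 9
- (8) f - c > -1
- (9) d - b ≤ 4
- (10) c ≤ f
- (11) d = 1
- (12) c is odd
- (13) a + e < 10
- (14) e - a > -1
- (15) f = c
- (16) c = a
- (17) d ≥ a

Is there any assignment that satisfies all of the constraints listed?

Unsatisfiable

Constraint 4 fixes f = 3 and constraint 11 fixes d = 1. Constraints 5, 15, and 16 give f = c = a = d, so f = d. But 3 ≠ 1 — contradiction.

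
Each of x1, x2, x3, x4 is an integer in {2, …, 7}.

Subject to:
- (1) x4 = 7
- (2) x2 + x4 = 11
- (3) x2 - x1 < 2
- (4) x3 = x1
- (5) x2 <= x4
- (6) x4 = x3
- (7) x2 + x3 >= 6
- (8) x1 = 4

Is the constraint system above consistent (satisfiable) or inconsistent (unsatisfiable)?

Constraint 1 fixes x4 = 7 and constraint 8 fixes x1 = 4. Constraints 4 and 6 give x4 = x3 = x1, so x4 = x1. But 7 ≠ 4 — contradiction.

Unsatisfiable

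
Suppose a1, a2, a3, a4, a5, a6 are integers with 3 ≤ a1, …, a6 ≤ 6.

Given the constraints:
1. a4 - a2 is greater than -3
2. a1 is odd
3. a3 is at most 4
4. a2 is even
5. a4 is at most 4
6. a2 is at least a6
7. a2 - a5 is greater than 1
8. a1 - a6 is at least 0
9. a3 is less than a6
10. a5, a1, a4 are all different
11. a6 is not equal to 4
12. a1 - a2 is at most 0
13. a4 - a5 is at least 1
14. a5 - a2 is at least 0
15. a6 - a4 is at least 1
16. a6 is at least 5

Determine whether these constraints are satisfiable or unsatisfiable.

Constraints 8, 12, 13, 14, and 15 give a5 − a2 ≥ 0, a2 − a1 ≥ 0, a1 − a6 ≥ 0, a6 − a4 ≥ 1, a4 − a5 ≥ 1.
Adding all 5 inequalities: the left sides telescope to 0, and the right sides sum to 0 + 0 + 0 + 1 + 1 = 2. So 0 ≥ 2, which is false.

Unsatisfiable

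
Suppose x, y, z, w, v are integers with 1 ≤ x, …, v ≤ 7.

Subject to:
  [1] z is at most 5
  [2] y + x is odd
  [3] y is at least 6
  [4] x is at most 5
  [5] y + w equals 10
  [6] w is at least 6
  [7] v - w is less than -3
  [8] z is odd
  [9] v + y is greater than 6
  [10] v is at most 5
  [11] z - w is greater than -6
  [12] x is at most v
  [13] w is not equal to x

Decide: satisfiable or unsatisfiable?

From constraint 3: y ≥ 6. From constraint 6: w ≥ 6. Hence y + w ≥ 12. But constraint 5 requires y + w = 10, and 10 < 12. Contradiction.

Unsatisfiable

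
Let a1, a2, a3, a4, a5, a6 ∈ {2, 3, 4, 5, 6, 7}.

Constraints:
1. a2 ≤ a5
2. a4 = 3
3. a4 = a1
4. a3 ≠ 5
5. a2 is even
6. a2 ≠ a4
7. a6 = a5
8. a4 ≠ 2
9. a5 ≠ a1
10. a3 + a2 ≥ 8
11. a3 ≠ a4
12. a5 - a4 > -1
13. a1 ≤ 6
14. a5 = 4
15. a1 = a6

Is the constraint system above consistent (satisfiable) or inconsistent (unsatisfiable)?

Unsatisfiable

Constraint 2 fixes a4 = 3 and constraint 14 fixes a5 = 4. Constraints 3, 7, and 15 give a4 = a1 = a6 = a5, so a4 = a5. But 3 ≠ 4 — contradiction.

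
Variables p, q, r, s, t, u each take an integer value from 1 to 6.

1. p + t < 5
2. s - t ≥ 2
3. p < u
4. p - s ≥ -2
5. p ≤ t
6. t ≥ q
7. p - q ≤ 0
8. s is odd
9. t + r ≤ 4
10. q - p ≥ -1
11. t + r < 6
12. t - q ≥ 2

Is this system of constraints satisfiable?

Unsatisfiable

Constraints 2, 4, 10, and 12 give q − p ≥ -1, p − s ≥ -2, s − t ≥ 2, t − q ≥ 2.
Adding all 4 inequalities: the left sides telescope to 0, and the right sides sum to (-1) + (-2) + 2 + 2 = 1. So 0 ≥ 1, which is false.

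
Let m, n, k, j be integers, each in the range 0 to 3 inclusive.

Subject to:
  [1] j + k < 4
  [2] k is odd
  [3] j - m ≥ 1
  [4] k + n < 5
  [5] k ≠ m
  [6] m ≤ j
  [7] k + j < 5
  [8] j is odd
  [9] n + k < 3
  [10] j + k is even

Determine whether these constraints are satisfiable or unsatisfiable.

Satisfiable

The assignment m = 0, n = 1, k = 1, j = 1 works:
  constraint 1 holds since j + k = 2.
  constraint 3 holds since j - m = 1.
The rest check out directly.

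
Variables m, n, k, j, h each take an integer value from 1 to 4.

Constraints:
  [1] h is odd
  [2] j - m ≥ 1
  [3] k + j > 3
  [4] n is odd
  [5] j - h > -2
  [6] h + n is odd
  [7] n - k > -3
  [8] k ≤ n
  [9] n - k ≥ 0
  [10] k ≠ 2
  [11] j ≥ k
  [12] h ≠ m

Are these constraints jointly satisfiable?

Unsatisfiable

Constraint 1 makes h odd and constraint 4 makes n odd, so h + n must be even. Constraint 6 says h + n is odd — contradiction.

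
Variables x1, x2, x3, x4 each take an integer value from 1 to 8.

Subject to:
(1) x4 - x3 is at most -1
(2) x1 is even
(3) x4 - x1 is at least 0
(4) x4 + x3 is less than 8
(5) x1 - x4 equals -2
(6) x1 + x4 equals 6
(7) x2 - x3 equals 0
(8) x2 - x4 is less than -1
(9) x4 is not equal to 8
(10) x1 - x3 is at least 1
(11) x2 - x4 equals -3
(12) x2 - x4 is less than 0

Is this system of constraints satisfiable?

Unsatisfiable

Constraints 1, 3, and 10 give x3 − x4 ≥ 1, x4 − x1 ≥ 0, x1 − x3 ≥ 1.
Adding all 3 inequalities: the left sides telescope to 0, and the right sides sum to 1 + 0 + 1 = 2. So 0 ≥ 2, which is false.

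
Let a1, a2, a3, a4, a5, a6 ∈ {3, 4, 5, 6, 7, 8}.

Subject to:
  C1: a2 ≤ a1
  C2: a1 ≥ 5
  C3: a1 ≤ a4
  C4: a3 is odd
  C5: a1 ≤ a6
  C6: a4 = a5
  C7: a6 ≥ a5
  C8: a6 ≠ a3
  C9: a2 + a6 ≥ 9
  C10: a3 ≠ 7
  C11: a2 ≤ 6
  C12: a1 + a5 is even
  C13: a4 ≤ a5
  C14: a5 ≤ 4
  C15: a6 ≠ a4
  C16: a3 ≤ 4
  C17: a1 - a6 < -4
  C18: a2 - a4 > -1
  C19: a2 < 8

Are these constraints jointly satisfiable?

Unsatisfiable

From constraints 2 and 3: a4 ≥ a1 and a1 ≥ 5, so a4 ≥ 5. From constraints 13 and 14: a4 ≤ a5 and a5 ≤ 4, so a4 ≤ 4. But 4 < 5, so no value of a4 works.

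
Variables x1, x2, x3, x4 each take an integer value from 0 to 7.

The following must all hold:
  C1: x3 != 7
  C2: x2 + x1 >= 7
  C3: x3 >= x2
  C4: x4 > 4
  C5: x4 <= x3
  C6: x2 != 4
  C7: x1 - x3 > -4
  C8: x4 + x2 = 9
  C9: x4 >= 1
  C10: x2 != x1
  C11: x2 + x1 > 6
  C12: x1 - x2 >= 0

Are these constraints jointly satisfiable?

Try x1 = 4, x2 = 3, x3 = 6, x4 = 6.
Check constraint 2: x2 + x1 = 7; constraint 7: x1 - x3 = -2. The remaining constraints are straightforward to verify.

Satisfiable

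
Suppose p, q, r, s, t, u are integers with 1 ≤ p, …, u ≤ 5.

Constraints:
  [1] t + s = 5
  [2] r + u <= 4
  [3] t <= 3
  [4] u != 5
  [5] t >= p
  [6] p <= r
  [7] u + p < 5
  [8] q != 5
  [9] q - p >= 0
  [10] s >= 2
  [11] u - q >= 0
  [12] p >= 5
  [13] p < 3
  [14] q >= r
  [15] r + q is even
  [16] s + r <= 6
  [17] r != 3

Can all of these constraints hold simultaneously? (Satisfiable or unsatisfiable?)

Unsatisfiable

From constraints 5 and 12: t ≥ p ≥ 5. From constraint 10: s ≥ 2. Hence t + s ≥ 7. But constraint 1 requires t + s = 5, and 5 < 7. Contradiction.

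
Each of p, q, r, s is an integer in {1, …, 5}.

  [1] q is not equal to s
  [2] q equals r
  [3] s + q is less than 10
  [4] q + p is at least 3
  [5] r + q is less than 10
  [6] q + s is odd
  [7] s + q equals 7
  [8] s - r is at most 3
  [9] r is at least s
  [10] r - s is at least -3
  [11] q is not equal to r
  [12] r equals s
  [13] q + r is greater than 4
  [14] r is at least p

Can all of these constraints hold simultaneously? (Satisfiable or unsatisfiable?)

From constraints 2 and 12, q = r = s, so q = s. But constraint 1 says q ≠ s. Contradiction.

Unsatisfiable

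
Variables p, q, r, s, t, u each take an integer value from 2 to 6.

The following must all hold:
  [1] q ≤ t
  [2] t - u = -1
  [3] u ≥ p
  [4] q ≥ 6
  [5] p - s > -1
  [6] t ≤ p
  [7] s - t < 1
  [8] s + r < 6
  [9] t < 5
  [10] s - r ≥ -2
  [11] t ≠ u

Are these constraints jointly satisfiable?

From constraints 1 and 4: t ≥ q and q ≥ 6, so t ≥ 6. From constraint 9: t ≤ 4. But 4 < 6, so no value of t works.

Unsatisfiable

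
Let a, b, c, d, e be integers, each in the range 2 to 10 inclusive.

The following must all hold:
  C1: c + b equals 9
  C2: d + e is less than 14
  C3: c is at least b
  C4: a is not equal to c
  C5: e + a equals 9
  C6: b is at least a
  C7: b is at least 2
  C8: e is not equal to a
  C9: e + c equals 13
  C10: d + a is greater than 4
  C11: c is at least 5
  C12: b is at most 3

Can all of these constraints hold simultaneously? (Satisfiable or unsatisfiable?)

Satisfiable

One satisfying assignment is a = 2, b = 3, c = 6, d = 4, e = 7.
For the less obvious constraints — constraint 1: c + b = 9; constraint 2: d + e = 11 — and the others hold by inspection.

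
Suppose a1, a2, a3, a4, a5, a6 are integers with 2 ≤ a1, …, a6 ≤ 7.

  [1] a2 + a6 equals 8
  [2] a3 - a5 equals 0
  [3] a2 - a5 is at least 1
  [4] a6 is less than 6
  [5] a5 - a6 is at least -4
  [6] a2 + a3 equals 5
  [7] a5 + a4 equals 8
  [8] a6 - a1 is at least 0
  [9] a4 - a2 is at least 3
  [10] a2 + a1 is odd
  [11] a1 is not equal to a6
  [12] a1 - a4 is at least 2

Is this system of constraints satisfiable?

Constraints 3, 5, 8, 9, and 12 give a4 − a2 ≥ 3, a2 − a5 ≥ 1, a5 − a6 ≥ -4, a6 − a1 ≥ 0, a1 − a4 ≥ 2.
Adding all 5 inequalities: the left sides telescope to 0, and the right sides sum to 3 + 1 + (-4) + 0 + 2 = 2. So 0 ≥ 2, which is false.

Unsatisfiable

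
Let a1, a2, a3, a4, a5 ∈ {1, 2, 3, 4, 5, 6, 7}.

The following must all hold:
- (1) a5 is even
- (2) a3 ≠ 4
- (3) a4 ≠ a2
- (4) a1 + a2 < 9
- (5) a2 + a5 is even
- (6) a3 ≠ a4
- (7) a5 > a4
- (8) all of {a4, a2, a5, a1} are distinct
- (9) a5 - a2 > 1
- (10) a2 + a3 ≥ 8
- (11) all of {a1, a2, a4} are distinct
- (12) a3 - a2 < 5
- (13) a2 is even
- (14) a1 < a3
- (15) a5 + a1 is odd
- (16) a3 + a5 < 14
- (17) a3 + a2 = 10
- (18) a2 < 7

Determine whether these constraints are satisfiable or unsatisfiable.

Satisfiable

Try a1 = 3, a2 = 4, a3 = 6, a4 = 2, a5 = 6.
Check constraint 4: a1 + a2 = 7; constraint 9: a5 - a2 = 2; constraint 10: a2 + a3 = 10. The remaining constraints are straightforward to verify.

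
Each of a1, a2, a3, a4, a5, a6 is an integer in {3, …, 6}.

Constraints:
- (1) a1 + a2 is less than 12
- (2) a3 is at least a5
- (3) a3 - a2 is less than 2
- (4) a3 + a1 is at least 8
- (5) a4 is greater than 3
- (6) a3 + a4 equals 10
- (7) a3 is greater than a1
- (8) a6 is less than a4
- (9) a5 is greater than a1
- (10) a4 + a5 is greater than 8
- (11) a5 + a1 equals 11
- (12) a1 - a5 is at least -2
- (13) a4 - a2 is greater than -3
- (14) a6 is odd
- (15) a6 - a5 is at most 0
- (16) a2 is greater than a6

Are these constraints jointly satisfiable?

The assignment a1 = 5, a2 = 5, a3 = 6, a4 = 4, a5 = 6, a6 = 3 works:
  constraint 1 holds since a1 + a2 = 10.
  constraint 3 holds since a3 - a2 = 1.
  constraint 4 holds since a3 + a1 = 11.
The rest check out directly.

Satisfiable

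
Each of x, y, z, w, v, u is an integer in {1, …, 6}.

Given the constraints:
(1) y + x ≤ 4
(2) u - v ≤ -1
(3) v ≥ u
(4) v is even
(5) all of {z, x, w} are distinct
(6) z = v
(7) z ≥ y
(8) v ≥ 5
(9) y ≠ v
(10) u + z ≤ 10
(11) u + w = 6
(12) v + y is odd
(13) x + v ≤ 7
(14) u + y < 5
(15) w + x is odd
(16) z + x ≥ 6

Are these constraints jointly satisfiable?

The assignment x = 1, y = 1, z = 6, w = 4, v = 6, u = 2 works:
  constraint 1 holds since y + x = 2.
  constraint 2 holds since u - v = -4.
The rest check out directly.

Satisfiable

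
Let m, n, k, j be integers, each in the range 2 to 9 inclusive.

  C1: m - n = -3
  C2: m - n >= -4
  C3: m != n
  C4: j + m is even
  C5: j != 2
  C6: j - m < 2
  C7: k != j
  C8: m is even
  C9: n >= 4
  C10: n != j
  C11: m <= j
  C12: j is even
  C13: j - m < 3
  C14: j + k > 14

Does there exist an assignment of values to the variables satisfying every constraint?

Setting (m, n, k, j) = (6, 9, 9, 6) satisfies everything: constraint 1: m - n = -3; constraint 2: m - n = -3, and the others follow.

Satisfiable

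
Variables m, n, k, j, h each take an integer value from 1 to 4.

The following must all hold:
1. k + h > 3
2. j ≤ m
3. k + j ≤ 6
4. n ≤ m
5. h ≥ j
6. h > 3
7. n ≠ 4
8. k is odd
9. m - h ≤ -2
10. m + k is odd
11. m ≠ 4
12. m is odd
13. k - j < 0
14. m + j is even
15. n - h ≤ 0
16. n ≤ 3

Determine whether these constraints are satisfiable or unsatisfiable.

Unsatisfiable

Constraint 12 makes m odd and constraint 8 makes k odd, so m + k must be even. Constraint 10 says m + k is odd — contradiction.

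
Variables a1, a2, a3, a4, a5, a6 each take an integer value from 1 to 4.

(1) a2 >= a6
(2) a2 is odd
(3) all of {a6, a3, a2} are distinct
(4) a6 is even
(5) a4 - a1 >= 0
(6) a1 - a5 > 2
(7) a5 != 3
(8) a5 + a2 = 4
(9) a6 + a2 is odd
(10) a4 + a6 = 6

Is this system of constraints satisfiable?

Satisfiable

The assignment a1 = 4, a2 = 3, a3 = 4, a4 = 4, a5 = 1, a6 = 2 works:
  constraint 5 holds since a4 - a1 = 0.
  constraint 6 holds since a1 - a5 = 3.
The rest check out directly.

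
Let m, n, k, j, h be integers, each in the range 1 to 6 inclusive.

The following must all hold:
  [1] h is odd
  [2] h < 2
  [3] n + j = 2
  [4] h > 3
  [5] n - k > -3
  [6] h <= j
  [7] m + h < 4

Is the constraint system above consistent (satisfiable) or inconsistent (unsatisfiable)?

Unsatisfiable

From constraint 4: h ≥ 4. From constraint 2: h ≤ 1. But 1 < 4, so no value of h works.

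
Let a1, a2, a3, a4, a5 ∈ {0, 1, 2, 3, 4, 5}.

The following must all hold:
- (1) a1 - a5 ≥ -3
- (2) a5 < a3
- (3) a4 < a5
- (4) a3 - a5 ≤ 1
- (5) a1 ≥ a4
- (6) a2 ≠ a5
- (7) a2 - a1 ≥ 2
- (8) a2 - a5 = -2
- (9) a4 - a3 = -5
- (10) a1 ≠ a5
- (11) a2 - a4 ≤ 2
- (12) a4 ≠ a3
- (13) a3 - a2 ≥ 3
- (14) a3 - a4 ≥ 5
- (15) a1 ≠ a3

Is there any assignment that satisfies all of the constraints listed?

Unsatisfiable

Constraints 1, 4, 7, 11, and 14 give a4 − a2 ≥ -2, a2 − a1 ≥ 2, a1 − a5 ≥ -3, a5 − a3 ≥ -1, a3 − a4 ≥ 5.
Adding all 5 inequalities: the left sides telescope to 0, and the right sides sum to (-2) + 2 + (-3) + (-1) + 5 = 1. So 0 ≥ 1, which is false.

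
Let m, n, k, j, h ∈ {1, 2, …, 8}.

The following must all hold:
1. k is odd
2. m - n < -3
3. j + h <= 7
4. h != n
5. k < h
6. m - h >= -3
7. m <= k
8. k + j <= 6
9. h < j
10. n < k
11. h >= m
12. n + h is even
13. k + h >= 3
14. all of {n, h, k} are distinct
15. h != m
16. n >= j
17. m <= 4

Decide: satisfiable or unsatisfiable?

Unsatisfiable

Constraints 5, 9, 10, and 16 give k < h, h < j, j ≤ n, n < k. Chaining: k < h < j ≤ n < k, which forces k < k — impossible.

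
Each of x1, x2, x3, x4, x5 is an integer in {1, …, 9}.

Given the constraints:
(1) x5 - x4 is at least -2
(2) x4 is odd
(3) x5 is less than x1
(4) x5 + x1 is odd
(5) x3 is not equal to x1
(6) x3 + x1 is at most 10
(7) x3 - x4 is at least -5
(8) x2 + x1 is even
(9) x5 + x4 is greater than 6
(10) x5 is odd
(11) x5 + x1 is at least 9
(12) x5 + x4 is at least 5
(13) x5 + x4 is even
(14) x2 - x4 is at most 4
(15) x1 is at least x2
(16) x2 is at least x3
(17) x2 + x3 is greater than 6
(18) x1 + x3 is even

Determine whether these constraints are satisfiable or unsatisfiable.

Satisfiable

Setting (x1, x2, x3, x4, x5) = (6, 6, 2, 5, 3) satisfies everything: constraint 1: x5 - x4 = -2; constraint 6: x3 + x1 = 8, and the others follow.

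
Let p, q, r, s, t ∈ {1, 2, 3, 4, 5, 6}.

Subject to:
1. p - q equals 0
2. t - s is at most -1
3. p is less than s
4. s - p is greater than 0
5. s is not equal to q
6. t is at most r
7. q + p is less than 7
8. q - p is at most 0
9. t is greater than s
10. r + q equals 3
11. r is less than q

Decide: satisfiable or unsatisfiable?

Constraints 3, 6, 8, 9, and 11 give p < s, s < t, t ≤ r, r < q, q ≤ p. Chaining: p < s < t ≤ r < q ≤ p, which forces p < p — impossible.

Unsatisfiable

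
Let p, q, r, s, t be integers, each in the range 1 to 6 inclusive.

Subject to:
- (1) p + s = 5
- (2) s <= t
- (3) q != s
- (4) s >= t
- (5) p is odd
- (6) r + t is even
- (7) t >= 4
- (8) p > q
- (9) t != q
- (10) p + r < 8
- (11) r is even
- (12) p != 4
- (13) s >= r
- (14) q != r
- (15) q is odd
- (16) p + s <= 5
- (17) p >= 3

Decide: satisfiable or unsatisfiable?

Unsatisfiable

From constraint 17: p ≥ 3. From constraints 4 and 7: s ≥ t ≥ 4. Hence p + s ≥ 7. But constraint 1 requires p + s = 5, and 5 < 7. Contradiction.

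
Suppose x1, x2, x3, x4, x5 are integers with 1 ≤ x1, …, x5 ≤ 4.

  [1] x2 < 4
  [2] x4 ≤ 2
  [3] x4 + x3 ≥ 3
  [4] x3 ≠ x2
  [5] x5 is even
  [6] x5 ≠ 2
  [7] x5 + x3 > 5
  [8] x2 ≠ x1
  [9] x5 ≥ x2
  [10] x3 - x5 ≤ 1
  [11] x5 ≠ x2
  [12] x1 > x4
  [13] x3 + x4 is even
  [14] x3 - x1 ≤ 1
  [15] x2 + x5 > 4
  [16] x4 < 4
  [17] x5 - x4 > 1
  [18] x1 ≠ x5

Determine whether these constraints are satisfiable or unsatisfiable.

Setting (x1, x2, x3, x4, x5) = (2, 1, 3, 1, 4) satisfies everything: constraint 3: x4 + x3 = 4; constraint 7: x5 + x3 = 7, and the others follow.

Satisfiable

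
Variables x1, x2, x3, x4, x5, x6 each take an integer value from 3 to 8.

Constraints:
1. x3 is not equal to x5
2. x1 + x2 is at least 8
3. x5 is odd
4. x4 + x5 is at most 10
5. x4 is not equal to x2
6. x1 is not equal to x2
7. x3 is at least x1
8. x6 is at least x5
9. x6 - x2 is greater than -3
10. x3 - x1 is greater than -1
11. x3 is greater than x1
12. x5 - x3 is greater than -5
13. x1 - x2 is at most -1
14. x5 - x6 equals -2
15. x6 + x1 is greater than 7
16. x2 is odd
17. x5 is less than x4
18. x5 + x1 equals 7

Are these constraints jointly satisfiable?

Satisfiable

Try x1 = 4, x2 = 5, x3 = 5, x4 = 7, x5 = 3, x6 = 5.
Check constraint 2: x1 + x2 = 9; constraint 4: x4 + x5 = 10. The remaining constraints are straightforward to verify.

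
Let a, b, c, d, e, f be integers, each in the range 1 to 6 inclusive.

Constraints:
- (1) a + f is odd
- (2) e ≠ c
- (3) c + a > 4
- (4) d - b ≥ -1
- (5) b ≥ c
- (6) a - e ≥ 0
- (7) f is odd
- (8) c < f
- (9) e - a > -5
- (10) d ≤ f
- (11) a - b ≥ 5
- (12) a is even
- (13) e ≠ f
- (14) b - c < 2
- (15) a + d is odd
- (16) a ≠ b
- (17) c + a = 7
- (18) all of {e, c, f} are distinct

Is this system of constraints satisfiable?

One satisfying assignment is a = 6, b = 1, c = 1, d = 1, e = 4, f = 5.
For the less obvious constraints — constraint 3: c + a = 7; constraint 4: d - b = 0 — and the others hold by inspection.

Satisfiable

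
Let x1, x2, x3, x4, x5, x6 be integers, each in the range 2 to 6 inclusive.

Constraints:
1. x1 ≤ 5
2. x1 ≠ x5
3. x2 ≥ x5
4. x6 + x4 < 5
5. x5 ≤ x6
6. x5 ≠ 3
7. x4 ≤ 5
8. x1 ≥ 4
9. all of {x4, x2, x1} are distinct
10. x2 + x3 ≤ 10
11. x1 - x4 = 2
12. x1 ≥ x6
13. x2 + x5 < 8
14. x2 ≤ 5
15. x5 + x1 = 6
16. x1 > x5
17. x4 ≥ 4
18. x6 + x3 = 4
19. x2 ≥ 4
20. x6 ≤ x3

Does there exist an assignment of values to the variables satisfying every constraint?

Constraints 1, 7, 8, 14, 17, and 19 confine each of x4, x2, x1 to the 2 values {4, 5}.
Constraint 9 requires all 3 of them to be distinct, but only 2 values are available — impossible by the pigeonhole principle.

Unsatisfiable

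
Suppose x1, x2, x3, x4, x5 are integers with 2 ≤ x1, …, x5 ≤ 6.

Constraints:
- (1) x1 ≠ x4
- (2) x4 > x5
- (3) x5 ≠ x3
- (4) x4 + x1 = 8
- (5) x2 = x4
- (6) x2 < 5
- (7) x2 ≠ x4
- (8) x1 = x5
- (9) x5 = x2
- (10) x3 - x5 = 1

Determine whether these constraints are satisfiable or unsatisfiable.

Unsatisfiable

From constraints 5, 8, and 9, x1 = x5 = x2 = x4, so x1 = x4. But constraint 1 says x1 ≠ x4. Contradiction.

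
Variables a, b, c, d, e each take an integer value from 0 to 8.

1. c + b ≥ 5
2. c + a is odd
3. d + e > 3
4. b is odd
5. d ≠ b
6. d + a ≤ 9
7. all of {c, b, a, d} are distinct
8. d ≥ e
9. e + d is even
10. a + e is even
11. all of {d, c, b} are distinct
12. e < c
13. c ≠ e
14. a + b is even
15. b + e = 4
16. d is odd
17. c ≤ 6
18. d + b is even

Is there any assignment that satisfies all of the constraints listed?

Satisfiable

Try a = 1, b = 3, c = 2, d = 5, e = 1.
Check constraint 1: c + b = 5; constraint 3: d + e = 6. The remaining constraints are straightforward to verify.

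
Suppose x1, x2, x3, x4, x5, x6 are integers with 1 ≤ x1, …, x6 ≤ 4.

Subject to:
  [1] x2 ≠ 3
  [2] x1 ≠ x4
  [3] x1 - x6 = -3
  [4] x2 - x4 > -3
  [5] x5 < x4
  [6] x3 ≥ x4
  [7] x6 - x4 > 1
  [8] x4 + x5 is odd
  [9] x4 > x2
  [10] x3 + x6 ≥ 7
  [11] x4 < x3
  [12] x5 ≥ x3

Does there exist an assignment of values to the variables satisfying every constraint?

Constraints 5, 11, and 12 give x4 < x3, x3 ≤ x5, x5 < x4. Chaining: x4 < x3 ≤ x5 < x4, which forces x4 < x4 — impossible.

Unsatisfiable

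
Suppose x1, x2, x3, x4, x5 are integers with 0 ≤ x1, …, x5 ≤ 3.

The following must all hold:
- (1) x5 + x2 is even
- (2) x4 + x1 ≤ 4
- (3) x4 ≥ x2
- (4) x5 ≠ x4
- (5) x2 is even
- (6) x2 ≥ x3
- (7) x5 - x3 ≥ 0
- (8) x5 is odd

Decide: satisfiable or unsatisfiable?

Unsatisfiable

Constraint 8 makes x5 odd and constraint 5 makes x2 even, so x5 + x2 must be odd. Constraint 1 says x5 + x2 is even — contradiction.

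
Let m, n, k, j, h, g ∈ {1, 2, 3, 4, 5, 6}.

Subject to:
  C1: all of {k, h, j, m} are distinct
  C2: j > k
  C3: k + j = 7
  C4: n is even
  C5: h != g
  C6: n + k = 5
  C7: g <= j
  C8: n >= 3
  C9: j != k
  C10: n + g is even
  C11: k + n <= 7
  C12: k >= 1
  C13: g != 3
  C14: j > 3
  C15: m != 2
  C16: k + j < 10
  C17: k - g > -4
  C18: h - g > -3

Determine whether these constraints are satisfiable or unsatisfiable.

Satisfiable

One satisfying assignment is m = 4, n = 4, k = 1, j = 6, h = 3, g = 4.
For the less obvious constraints — constraint 3: k + j = 7; constraint 6: n + k = 5 — and the others hold by inspection.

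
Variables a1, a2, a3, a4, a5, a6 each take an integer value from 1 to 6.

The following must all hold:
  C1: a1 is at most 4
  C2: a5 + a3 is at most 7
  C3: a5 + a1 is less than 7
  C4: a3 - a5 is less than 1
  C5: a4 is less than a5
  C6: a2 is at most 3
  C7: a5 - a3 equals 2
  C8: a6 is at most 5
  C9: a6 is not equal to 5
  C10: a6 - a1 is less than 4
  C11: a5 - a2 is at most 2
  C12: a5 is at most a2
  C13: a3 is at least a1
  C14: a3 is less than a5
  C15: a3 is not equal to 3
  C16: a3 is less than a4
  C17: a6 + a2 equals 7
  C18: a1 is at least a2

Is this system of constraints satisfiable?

Constraints 5, 12, 13, 16, and 18 give a2 ≤ a1, a1 ≤ a3, a3 < a4, a4 < a5, a5 ≤ a2. Chaining: a2 ≤ a1 ≤ a3 < a4 < a5 ≤ a2, which forces a2 < a2 — impossible.

Unsatisfiable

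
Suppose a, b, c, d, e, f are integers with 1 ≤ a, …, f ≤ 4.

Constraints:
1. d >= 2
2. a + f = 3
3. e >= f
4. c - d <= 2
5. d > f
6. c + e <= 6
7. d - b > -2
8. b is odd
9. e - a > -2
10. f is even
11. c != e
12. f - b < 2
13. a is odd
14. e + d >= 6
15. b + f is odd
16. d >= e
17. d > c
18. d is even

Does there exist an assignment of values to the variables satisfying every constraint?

Setting (a, b, c, d, e, f) = (1, 3, 3, 4, 2, 2) satisfies everything: constraint 2: a + f = 3; constraint 4: c - d = -1, and the others follow.

Satisfiable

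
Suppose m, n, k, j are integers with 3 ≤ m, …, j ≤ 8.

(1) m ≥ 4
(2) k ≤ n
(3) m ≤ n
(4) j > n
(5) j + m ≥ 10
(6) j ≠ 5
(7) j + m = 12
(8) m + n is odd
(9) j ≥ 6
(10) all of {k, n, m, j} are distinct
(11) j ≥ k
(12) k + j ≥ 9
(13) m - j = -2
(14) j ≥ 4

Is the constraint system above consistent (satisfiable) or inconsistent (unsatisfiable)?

Satisfiable

Try m = 5, n = 6, k = 3, j = 7.
Check constraint 5: j + m = 12; constraint 7: j + m = 12; constraint 12: k + j = 10. The remaining constraints are straightforward to verify.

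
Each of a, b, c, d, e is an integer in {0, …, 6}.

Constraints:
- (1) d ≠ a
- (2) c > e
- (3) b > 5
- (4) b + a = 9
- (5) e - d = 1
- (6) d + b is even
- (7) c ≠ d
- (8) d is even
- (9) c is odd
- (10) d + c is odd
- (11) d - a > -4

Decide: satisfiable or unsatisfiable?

Satisfiable

Try a = 3, b = 6, c = 5, d = 2, e = 3.
Check constraint 4: b + a = 9; constraint 5: e - d = 1; constraint 11: d - a = -1. The remaining constraints are straightforward to verify.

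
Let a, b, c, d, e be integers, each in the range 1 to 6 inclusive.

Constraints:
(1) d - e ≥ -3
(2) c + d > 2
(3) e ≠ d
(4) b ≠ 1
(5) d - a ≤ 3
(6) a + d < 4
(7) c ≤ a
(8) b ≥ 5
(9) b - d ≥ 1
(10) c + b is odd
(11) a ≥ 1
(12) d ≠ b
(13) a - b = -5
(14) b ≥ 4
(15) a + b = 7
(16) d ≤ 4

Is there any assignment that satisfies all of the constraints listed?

The assignment a = 1, b = 6, c = 1, d = 2, e = 5 works:
  constraint 1 holds since d - e = -3.
  constraint 2 holds since c + d = 3.
The rest check out directly.

Satisfiable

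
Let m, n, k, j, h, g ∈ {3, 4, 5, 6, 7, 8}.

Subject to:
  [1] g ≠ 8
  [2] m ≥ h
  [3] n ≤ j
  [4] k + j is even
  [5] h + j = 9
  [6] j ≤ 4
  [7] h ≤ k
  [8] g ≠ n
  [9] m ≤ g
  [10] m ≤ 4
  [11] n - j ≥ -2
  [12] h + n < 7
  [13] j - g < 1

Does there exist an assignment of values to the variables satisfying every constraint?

Unsatisfiable

From constraints 2 and 10: h ≤ m ≤ 4. From constraint 6: j ≤ 4. Hence h + j ≤ 8. But constraint 5 requires h + j = 9, and 9 > 8. Contradiction.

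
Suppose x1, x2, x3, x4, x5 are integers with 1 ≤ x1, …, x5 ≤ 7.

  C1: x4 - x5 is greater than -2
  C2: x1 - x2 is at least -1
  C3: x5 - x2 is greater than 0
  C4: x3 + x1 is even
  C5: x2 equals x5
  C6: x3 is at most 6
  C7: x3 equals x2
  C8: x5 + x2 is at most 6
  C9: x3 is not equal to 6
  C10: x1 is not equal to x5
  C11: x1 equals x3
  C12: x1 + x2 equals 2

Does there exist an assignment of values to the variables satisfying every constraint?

From constraints 5, 7, and 11, x1 = x3 = x2 = x5, so x1 = x5. But constraint 10 says x1 ≠ x5. Contradiction.

Unsatisfiable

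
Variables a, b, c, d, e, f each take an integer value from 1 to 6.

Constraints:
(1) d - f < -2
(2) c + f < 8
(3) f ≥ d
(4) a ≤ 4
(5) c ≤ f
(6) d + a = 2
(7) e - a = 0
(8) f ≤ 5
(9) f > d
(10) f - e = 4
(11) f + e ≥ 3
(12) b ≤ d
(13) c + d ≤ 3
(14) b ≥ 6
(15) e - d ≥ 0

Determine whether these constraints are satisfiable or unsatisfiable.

From constraints 12 and 14: d ≥ b and b ≥ 6, so d ≥ 6. From constraints 3 and 8: d ≤ f and f ≤ 5, so d ≤ 5. But 5 < 6, so no value of d works.

Unsatisfiable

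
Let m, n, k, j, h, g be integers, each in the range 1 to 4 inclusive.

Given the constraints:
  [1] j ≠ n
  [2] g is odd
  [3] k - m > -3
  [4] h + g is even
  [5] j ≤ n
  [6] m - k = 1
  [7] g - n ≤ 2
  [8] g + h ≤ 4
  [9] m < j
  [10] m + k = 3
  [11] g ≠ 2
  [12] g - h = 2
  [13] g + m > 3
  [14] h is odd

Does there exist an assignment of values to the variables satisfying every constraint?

Satisfiable

Setting (m, n, k, j, h, g) = (2, 4, 1, 3, 1, 3) satisfies everything: constraint 3: k - m = -1; constraint 6: m - k = 1, and the others follow.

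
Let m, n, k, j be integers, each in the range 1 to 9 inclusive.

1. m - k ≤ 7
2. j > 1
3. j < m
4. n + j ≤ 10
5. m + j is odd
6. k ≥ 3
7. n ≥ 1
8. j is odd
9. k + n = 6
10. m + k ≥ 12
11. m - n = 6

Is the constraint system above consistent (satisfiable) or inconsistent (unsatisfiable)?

Take m = 8, n = 2, k = 4, j = 7. Then constraint 1: m - k = 4; constraint 4: n + j = 9; constraint 9: k + n = 6, and every other listed constraint is also met.

Satisfiable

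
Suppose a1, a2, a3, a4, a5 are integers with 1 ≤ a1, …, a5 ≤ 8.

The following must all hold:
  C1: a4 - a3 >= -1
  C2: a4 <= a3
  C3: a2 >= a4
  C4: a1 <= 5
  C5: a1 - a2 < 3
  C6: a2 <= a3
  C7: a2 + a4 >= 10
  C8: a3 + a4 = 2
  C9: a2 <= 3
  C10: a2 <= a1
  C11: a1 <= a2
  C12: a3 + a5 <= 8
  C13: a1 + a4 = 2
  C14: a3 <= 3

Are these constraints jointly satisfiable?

Unsatisfiable

From constraints 4 and 10: a2 ≤ a1 ≤ 5. From constraints 2 and 14: a4 ≤ a3 ≤ 3. Hence a2 + a4 ≤ 8. But constraint 7 requires a2 + a4 ≥ 10, and 10 > 8. Contradiction.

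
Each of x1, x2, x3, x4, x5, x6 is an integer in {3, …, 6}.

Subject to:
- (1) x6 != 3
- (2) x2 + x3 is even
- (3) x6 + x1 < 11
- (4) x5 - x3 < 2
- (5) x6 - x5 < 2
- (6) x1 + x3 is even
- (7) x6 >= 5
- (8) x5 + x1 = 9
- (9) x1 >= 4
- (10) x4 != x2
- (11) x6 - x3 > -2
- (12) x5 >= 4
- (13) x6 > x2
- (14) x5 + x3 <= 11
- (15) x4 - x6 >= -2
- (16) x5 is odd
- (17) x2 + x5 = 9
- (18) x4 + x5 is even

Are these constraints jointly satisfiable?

Take x1 = 4, x2 = 4, x3 = 4, x4 = 3, x5 = 5, x6 = 5. Then constraint 3: x6 + x1 = 9; constraint 4: x5 - x3 = 1, and every other listed constraint is also met.

Satisfiable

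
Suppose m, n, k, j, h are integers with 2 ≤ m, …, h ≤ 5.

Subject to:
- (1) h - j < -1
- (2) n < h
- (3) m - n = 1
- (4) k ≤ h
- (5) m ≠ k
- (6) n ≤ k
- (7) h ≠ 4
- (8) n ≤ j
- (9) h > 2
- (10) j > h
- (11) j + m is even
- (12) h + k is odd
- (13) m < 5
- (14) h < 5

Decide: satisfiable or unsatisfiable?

Take m = 3, n = 2, k = 2, j = 5, h = 3. Then constraint 1: h - j = -2; constraint 3: m - n = 1; constraint 11: j + m = 8 is even, and every other listed constraint is also met.

Satisfiable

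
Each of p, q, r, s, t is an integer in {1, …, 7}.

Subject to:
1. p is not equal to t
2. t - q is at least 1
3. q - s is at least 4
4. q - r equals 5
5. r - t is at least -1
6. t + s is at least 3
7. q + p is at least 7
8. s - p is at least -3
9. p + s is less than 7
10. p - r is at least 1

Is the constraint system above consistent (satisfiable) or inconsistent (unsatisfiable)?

Unsatisfiable

Constraints 2, 3, 5, 8, and 10 give q − s ≥ 4, s − p ≥ -3, p − r ≥ 1, r − t ≥ -1, t − q ≥ 1.
Adding all 5 inequalities: the left sides telescope to 0, and the right sides sum to 4 + (-3) + 1 + (-1) + 1 = 2. So 0 ≥ 2, which is false.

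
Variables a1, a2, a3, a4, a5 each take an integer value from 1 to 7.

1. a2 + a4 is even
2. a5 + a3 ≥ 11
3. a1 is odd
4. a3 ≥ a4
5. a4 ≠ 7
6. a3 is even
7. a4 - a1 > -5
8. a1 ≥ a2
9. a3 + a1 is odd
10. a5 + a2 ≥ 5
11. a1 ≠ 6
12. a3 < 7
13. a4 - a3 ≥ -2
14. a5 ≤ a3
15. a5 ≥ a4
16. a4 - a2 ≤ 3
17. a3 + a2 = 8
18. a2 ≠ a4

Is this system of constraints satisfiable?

The assignment a1 = 7, a2 = 2, a3 = 6, a4 = 4, a5 = 6 works:
  constraint 2 holds since a5 + a3 = 12.
  constraint 7 holds since a4 - a1 = -3.
The rest check out directly.

Satisfiable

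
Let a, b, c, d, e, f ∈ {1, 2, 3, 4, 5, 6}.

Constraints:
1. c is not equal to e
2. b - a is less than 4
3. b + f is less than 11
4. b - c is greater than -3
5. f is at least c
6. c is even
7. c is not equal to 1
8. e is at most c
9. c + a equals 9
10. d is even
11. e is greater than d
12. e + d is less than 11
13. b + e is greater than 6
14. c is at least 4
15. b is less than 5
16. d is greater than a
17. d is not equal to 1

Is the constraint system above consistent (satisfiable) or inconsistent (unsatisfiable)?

Satisfiable

Take a = 3, b = 4, c = 6, d = 4, e = 5, f = 6. Then constraint 2: b - a = 1; constraint 3: b + f = 10, and every other listed constraint is also met.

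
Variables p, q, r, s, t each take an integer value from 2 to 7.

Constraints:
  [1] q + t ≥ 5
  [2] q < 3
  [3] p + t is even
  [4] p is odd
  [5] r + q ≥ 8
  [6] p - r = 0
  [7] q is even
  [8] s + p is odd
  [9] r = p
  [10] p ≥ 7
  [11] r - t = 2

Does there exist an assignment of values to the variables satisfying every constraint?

One satisfying assignment is p = 7, q = 2, r = 7, s = 4, t = 5.
For the less obvious constraints — constraint 1: q + t = 7; constraint 5: r + q = 9; constraint 6: p - r = 0 — and the others hold by inspection.

Satisfiable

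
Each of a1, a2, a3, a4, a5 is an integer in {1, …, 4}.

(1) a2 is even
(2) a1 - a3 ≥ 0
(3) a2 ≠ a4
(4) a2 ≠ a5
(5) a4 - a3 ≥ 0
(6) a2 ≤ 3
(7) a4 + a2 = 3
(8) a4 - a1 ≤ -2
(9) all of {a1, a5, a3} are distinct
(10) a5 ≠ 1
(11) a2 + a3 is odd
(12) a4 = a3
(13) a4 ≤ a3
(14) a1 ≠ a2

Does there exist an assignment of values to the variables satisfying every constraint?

Satisfiable

Try a1 = 3, a2 = 2, a3 = 1, a4 = 1, a5 = 4.
Check constraint 2: a1 - a3 = 2; constraint 5: a4 - a3 = 0. The remaining constraints are straightforward to verify.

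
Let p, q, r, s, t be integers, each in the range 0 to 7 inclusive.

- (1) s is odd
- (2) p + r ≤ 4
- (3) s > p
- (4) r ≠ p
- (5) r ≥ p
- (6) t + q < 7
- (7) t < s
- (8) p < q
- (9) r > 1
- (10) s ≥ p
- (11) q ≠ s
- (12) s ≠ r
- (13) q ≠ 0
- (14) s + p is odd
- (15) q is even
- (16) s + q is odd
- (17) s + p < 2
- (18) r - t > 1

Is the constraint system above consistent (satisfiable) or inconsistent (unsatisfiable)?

Take p = 0, q = 4, r = 2, s = 1, t = 0. Then constraint 2: p + r = 2; constraint 6: t + q = 4, and every other listed constraint is also met.

Satisfiable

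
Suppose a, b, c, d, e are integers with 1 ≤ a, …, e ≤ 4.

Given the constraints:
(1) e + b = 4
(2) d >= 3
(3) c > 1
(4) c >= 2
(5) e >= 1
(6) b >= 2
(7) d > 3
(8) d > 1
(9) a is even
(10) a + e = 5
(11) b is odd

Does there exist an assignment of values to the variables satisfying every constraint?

Satisfiable

The assignment a = 4, b = 3, c = 2, d = 4, e = 1 works:
  constraint 1 holds since e + b = 4.
  constraint 9 holds since a = 4 is even.
  constraint 10 holds since a + e = 5.
The rest check out directly.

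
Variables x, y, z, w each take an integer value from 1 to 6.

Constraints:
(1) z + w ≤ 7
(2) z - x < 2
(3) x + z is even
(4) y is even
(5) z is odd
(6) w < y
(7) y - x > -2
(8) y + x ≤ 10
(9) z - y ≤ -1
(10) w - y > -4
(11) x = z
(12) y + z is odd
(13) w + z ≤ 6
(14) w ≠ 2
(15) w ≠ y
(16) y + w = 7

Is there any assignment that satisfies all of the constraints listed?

Satisfiable

Take x = 3, y = 4, z = 3, w = 3. Then constraint 1: z + w = 6; constraint 2: z - x = 0, and every other listed constraint is also met.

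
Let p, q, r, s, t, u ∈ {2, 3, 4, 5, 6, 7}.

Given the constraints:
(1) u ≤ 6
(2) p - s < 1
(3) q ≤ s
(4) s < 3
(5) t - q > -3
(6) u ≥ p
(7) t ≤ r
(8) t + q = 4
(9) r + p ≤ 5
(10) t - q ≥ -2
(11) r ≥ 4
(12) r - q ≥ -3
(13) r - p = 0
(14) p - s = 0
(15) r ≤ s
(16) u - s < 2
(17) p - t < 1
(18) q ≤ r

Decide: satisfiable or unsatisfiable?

Unsatisfiable

From constraints 11 and 15: s ≥ r and r ≥ 4, so s ≥ 4. From constraint 4: s ≤ 2. But 2 < 4, so no value of s works.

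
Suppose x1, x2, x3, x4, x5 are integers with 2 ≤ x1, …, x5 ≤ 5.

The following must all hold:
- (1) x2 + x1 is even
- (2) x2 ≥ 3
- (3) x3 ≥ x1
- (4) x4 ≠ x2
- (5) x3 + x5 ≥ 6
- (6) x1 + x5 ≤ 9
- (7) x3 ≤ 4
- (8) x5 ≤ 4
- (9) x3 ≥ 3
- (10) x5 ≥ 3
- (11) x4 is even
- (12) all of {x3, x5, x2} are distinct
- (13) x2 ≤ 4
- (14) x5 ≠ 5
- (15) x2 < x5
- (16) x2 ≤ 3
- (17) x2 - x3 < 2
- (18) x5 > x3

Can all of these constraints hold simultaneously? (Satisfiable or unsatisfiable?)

Constraints 2, 7, 8, 9, 10, and 13 confine each of x3, x5, x2 to the 2 values {3, 4}.
Constraint 12 requires all 3 of them to be distinct, but only 2 values are available — impossible by the pigeonhole principle.

Unsatisfiable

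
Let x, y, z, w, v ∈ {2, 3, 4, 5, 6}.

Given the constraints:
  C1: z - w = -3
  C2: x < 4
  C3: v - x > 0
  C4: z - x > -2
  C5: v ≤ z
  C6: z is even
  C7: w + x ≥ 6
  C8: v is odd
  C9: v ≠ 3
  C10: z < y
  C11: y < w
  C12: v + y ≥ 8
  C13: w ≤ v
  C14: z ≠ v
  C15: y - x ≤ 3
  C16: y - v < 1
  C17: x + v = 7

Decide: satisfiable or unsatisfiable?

Constraints 5, 10, 11, and 13 give y < w, w ≤ v, v ≤ z, z < y. Chaining: y < w ≤ v ≤ z < y, which forces y < y — impossible.

Unsatisfiable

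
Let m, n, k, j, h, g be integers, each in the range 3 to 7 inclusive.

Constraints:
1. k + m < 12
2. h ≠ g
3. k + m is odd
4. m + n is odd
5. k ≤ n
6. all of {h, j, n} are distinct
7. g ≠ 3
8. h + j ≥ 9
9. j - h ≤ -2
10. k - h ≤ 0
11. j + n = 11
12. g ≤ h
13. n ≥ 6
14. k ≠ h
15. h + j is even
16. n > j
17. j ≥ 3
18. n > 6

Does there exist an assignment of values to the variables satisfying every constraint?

Try m = 6, n = 7, k = 5, j = 4, h = 6, g = 4.
Check constraint 1: k + m = 11; constraint 8: h + j = 10; constraint 9: j - h = -2. The remaining constraints are straightforward to verify.

Satisfiable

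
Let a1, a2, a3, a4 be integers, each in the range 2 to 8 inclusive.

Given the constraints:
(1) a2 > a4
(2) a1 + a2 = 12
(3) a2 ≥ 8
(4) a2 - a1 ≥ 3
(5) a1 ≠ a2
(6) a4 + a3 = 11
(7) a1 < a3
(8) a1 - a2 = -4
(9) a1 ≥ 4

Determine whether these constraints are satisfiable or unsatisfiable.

Satisfiable

Setting (a1, a2, a3, a4) = (4, 8, 6, 5) satisfies everything: constraint 2: a1 + a2 = 12; constraint 4: a2 - a1 = 4, and the others follow.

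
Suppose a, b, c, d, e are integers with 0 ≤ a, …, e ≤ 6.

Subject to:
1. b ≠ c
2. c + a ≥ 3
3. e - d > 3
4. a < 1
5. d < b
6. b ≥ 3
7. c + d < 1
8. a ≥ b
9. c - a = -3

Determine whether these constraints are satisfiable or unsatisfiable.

From constraints 6 and 8: a ≥ b and b ≥ 3, so a ≥ 3. From constraint 4: a ≤ 0. But 0 < 3, so no value of a works.

Unsatisfiable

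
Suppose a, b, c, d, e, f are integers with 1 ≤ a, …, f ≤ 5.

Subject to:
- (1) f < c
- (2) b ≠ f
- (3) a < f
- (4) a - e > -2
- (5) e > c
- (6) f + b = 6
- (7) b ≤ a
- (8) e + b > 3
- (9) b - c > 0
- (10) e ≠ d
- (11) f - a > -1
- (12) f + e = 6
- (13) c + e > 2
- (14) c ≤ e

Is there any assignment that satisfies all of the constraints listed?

Constraints 1, 3, 7, and 9 give b ≤ a, a < f, f < c, c < b. Chaining: b ≤ a < f < c < b, which forces b < b — impossible.

Unsatisfiable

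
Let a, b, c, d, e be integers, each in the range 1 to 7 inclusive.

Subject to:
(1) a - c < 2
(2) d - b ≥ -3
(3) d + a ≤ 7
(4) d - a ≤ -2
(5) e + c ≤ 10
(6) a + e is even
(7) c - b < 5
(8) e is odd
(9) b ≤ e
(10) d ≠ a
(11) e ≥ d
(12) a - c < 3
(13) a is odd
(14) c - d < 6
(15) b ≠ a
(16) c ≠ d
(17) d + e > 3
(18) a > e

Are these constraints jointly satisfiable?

Setting (a, b, c, d, e) = (5, 3, 5, 1, 3) satisfies everything: constraint 1: a - c = 0; constraint 2: d - b = -2; constraint 3: d + a = 6, and the others follow.

Satisfiable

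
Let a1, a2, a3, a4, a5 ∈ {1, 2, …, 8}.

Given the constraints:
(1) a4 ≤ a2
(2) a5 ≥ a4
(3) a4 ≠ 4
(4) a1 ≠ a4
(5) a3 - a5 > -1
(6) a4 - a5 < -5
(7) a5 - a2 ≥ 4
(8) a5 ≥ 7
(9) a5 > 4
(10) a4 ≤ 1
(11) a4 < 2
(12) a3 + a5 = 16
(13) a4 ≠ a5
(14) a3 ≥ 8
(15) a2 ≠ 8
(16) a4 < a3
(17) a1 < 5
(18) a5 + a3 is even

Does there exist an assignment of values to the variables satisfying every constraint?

Satisfiable

Setting (a1, a2, a3, a4, a5) = (2, 2, 8, 1, 8) satisfies everything: constraint 5: a3 - a5 = 0; constraint 6: a4 - a5 = -7; constraint 7: a5 - a2 = 6, and the others follow.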